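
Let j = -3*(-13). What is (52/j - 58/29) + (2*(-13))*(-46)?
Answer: 3586/3 ≈ 1195.3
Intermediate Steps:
j = 39
(52/j - 58/29) + (2*(-13))*(-46) = (52/39 - 58/29) + (2*(-13))*(-46) = (52*(1/39) - 58*1/29) - 26*(-46) = (4/3 - 2) + 1196 = -⅔ + 1196 = 3586/3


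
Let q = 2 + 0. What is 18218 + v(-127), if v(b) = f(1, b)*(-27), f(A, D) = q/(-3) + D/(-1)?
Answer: 14807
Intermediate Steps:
q = 2
f(A, D) = -2/3 - D (f(A, D) = 2/(-3) + D/(-1) = 2*(-1/3) + D*(-1) = -2/3 - D)
v(b) = 18 + 27*b (v(b) = (-2/3 - b)*(-27) = 18 + 27*b)
18218 + v(-127) = 18218 + (18 + 27*(-127)) = 18218 + (18 - 3429) = 18218 - 3411 = 14807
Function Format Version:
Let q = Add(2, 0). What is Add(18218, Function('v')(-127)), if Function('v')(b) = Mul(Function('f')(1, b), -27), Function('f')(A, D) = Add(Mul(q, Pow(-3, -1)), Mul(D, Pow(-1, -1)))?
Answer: 14807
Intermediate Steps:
q = 2
Function('f')(A, D) = Add(Rational(-2, 3), Mul(-1, D)) (Function('f')(A, D) = Add(Mul(2, Pow(-3, -1)), Mul(D, Pow(-1, -1))) = Add(Mul(2, Rational(-1, 3)), Mul(D, -1)) = Add(Rational(-2, 3), Mul(-1, D)))
Function('v')(b) = Add(18, Mul(27, b)) (Function('v')(b) = Mul(Add(Rational(-2, 3), Mul(-1, b)), -27) = Add(18, Mul(27, b)))
Add(18218, Function('v')(-127)) = Add(18218, Add(18, Mul(27, -127))) = Add(18218, Add(18, -3429)) = Add(18218, -3411) = 14807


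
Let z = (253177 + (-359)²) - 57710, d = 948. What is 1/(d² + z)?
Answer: 1/1223052 ≈ 8.1763e-7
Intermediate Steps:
z = 324348 (z = (253177 + 128881) - 57710 = 382058 - 57710 = 324348)
1/(d² + z) = 1/(948² + 324348) = 1/(898704 + 324348) = 1/1223052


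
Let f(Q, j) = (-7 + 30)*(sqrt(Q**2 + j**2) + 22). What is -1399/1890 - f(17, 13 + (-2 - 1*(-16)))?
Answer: -957739/1890 - 23*sqrt(1018) ≈ -1240.6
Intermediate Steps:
f(Q, j) = 506 + 23*sqrt(Q**2 + j**2) (f(Q, j) = 23*(22 + sqrt(Q**2 + j**2)) = 506 + 23*sqrt(Q**2 + j**2))
-1399/1890 - f(17, 13 + (-2 - 1*(-16))) = -1399/1890 - (506 + 23*sqrt(17**2 + (13 + (-2 - 1*(-16)))**2)) = -1399*1/1890 - (506 + 23*sqrt(289 + (13 + (-2 + 16))**2)) = -1399/1890 - (506 + 23*sqrt(289 + (13 + 14)**2)) = -1399/1890 - (506 + 23*sqrt(289 + 27**2)) = -1399/1890 - (506 + 23*sqrt(289 + 729)) = -1399/1890 - (506 + 23*sqrt(1018)) = -1399/1890 + (-506 - 23*sqrt(1018)) = -957739/1890 - 23*sqrt(1018)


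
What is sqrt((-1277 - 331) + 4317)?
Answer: 3*sqrt(301) ≈ 52.048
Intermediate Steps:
sqrt((-1277 - 331) + 4317) = sqrt(-1608 + 4317) = sqrt(2709) = 3*sqrt(301)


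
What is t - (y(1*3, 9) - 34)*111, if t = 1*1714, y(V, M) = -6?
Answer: 6154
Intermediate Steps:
t = 1714
t - (y(1*3, 9) - 34)*111 = 1714 - (-6 - 34)*111 = 1714 - (-40)*111 = 1714 - 1*(-4440) = 1714 + 4440 = 6154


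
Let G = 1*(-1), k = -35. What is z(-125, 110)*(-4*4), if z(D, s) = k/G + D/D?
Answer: -576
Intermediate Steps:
G = -1
z(D, s) = 36 (z(D, s) = -35/(-1) + D/D = -35*(-1) + 1 = 35 + 1 = 36)
z(-125, 110)*(-4*4) = 36*(-4*4) = 36*(-16) = -576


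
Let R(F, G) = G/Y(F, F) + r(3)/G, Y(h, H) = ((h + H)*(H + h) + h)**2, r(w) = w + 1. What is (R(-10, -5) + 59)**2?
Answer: 3134468416249/925376400 ≈ 3387.2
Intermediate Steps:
r(w) = 1 + w
Y(h, H) = (h + (H + h)**2)**2 (Y(h, H) = ((H + h)*(H + h) + h)**2 = ((H + h)**2 + h)**2 = (h + (H + h)**2)**2)
R(F, G) = 4/G + G/(F + 4*F**2)**2 (R(F, G) = G/((F + (F + F)**2)**2) + (1 + 3)/G = G/((F + (2*F)**2)**2) + 4/G = G/((F + 4*F**2)**2) + 4/G = G/(F + 4*F**2)**2 + 4/G = 4/G + G/(F + 4*F**2)**2)
(R(-10, -5) + 59)**2 = ((4/(-5) - 5/((-10)**2*(1 + 4*(-10))**2)) + 59)**2 = ((4*(-1/5) - 5*1/100/(1 - 40)**2) + 59)**2 = ((-4/5 - 5*1/100/(-39)**2) + 59)**2 = ((-4/5 - 5*1/100*1/1521) + 59)**2 = ((-4/5 - 1/30420) + 59)**2 = (-24337/30420 + 59)**2 = (1770443/30420)**2 = 3134468416249/925376400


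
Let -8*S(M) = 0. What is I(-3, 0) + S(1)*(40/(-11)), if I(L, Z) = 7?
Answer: 7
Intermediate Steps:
S(M) = 0 (S(M) = -1/8*0 = 0)
I(-3, 0) + S(1)*(40/(-11)) = 7 + 0*(40/(-11)) = 7 + 0*(40*(-1/11)) = 7 + 0*(-40/11) = 7 + 0 = 7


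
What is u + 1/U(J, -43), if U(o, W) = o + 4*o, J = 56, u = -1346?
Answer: -376879/280 ≈ -1346.0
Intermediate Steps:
U(o, W) = 5*o
u + 1/U(J, -43) = -1346 + 1/(5*56) = -1346 + 1/280 = -376879/280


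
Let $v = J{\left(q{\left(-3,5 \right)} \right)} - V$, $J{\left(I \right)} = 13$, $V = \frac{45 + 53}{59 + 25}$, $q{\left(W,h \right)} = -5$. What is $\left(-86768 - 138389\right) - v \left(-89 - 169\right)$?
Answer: $-222104$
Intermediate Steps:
$V = \frac{7}{6}$ ($V = \frac{98}{84} = 98 \cdot \frac{1}{84} = \frac{7}{6} \approx 1.1667$)
$v = \frac{71}{6}$ ($v = 13 - \frac{7}{6} = \frac{71}{6} \approx 11.833$)
$\left(-86768 - 138389\right) - v \left(-89 - 169\right) = \left(-86768 - 138389\right) - \frac{71 \left(-89 - 169\right)}{6} = \left(-86768 - 138389\right) - \frac{71}{6} \left(-258\right) = -225157 - -3053 = -225157 + 3053 = -222104$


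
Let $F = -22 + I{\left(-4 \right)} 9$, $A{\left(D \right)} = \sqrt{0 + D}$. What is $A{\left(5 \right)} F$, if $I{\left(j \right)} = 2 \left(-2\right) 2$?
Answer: $- 94 \sqrt{5} \approx -210.19$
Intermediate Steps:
$I{\left(j \right)} = -8$ ($I{\left(j \right)} = \left(-4\right) 2 = -8$)
$A{\left(D \right)} = \sqrt{D}$
$F = -94$ ($F = -22 - 72 = -94$)
$A{\left(5 \right)} F = \sqrt{5} \left(-94\right) = - 94 \sqrt{5}$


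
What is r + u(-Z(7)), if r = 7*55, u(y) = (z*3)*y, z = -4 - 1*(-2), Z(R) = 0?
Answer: 385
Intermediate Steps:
z = -2 (z = -4 + 2 = -2)
u(y) = -6*y (u(y) = (-2*3)*y = -6*y)
r = 385
r + u(-Z(7)) = 385 - (-6)*0 = 385 - 6*0 = 385 + 0 = 385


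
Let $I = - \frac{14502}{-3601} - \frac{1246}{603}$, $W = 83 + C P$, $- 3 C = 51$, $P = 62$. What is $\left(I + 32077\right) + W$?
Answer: $\frac{67547919578}{2171403} \approx 31108.0$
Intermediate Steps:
$C = -17$ ($C = \left(- \frac{1}{3}\right) 51 = -17$)
$W = -971$ ($W = 83 - 1054 = -971$)
$I = \frac{4257860}{2171403}$ ($I = \left(-14502\right) \left(- \frac{1}{3601}\right) - \frac{1246}{603} = \frac{14502}{3601} - \frac{1246}{603} = \frac{4257860}{2171403} \approx 1.9609$)
$\left(I + 32077\right) + W = \left(\frac{4257860}{2171403} + 32077\right) - 971 = \frac{69656351891}{2171403} - 971 = \frac{67547919578}{2171403}$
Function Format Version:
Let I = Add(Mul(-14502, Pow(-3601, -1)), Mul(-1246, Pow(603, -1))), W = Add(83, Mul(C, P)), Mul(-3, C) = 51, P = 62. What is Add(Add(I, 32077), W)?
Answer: Rational(67547919578, 2171403) ≈ 31108.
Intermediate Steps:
C = -17 (C = Mul(Rational(-1, 3), 51) = -17)
W = -971 (W = Add(83, Mul(-17, 62)) = Add(83, -1054) = -971)
I = Rational(4257860, 2171403) (I = Add(Mul(-14502, Rational(-1, 3601)), Mul(-1246, Rational(1, 603))) = Add(Rational(14502, 3601), Rational(-1246, 603)) = Rational(4257860, 2171403) ≈ 1.9609)
Add(Add(I, 32077), W) = Add(Add(Rational(4257860, 2171403), 32077), -971) = Add(Rational(69656351891, 2171403), -971) = Rational(67547919578, 2171403)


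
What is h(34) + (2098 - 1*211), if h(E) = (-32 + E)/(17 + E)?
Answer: 96239/51 ≈ 1887.0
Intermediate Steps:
h(E) = (-32 + E)/(17 + E)
h(34) + (2098 - 1*211) = (-32 + 34)/(17 + 34) + (2098 - 1*211) = 2/51 + (2098 - 211) = (1/51)*2 + 1887 = 2/51 + 1887 = 96239/51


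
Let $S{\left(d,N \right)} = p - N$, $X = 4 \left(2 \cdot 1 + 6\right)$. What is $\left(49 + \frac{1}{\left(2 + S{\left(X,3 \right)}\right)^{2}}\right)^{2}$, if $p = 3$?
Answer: $\frac{38809}{16} \approx 2425.6$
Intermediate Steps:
$X = 32$ ($X = 4 \left(2 + 6\right) = 4 \cdot 8 = 32$)
$S{\left(d,N \right)} = 3 - N$
$\left(49 + \frac{1}{\left(2 + S{\left(X,3 \right)}\right)^{2}}\right)^{2} = \left(49 + \frac{1}{\left(2 + \left(3 - 3\right)\right)^{2}}\right)^{2} = \left(49 + \frac{1}{\left(2 + 0\right)^{2}}\right)^{2} = \left(49 + \frac{1}{2^{2}}\right)^{2} = \left(49 + \frac{1}{4}\right)^{2} = \left(\frac{197}{4}\right)^{2} = \frac{38809}{16}$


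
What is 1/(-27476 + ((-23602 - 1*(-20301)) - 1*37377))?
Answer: -1/68154 ≈ -1.4673e-5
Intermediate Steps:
1/(-27476 + ((-23602 - 1*(-20301)) - 1*37377)) = 1/(-27476 + ((-23602 + 20301) - 37377)) = 1/(-27476 + (-3301 - 37377)) = 1/(-27476 - 40678) = 1/(-68154) = -1/68154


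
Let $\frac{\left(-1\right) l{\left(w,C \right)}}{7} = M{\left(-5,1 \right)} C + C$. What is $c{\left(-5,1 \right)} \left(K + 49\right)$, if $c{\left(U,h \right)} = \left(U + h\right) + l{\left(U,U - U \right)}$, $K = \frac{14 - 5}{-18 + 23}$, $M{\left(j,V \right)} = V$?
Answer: $- \frac{1016}{5} \approx -203.2$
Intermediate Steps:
$K = \frac{9}{5} \approx 1.8$
$l{\left(w,C \right)} = - 14 C$ ($l{\left(w,C \right)} = - 7 \left(1 C + C\right) = - 7 \left(C + C\right) = - 7 \cdot 2 C = - 14 C$)
$c{\left(U,h \right)} = U + h$ ($c{\left(U,h \right)} = \left(U + h\right) - 14 \left(U - U\right) = \left(U + h\right) - 0 = \left(U + h\right) + 0 = U + h$)
$c{\left(-5,1 \right)} \left(K + 49\right) = \left(-5 + 1\right) \left(\frac{9}{5} + 49\right) = \left(-4\right) \frac{254}{5} = - \frac{1016}{5}$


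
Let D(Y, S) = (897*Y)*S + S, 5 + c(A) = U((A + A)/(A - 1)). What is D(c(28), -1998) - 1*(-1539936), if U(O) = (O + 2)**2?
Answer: -173233888/9 ≈ -1.9248e+7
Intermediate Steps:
U(O) = (2 + O)**2
c(A) = -5 + (2 + 2*A/(-1 + A))**2 (c(A) = -5 + (2 + (A + A)/(A - 1))**2 = -5 + (2 + (2*A)/(-1 + A))**2 = -5 + (2 + 2*A/(-1 + A))**2)
D(Y, S) = S + 897*S*Y (D(Y, S) = 897*S*Y + S = S + 897*S*Y)
D(c(28), -1998) - 1*(-1539936) = -1998*(1 + 897*((-1 - 6*28 + 11*28**2)/(1 + 28**2 - 2*28))) - 1*(-1539936) = -1998*(1 + 897*((-1 - 168 + 11*784)/(1 + 784 - 56))) + 1539936 = -1998*(1 + 897*((-1 - 168 + 8624)/729)) + 1539936 = -1998*(1 + 897*((1/729)*8455)) + 1539936 = -1998*(1 + 897*(8455/729)) + 1539936 = -1998*(1 + 2528045/243) + 1539936 = -1998*2528288/243 + 1539936 = -187093312/9 + 1539936 = -173233888/9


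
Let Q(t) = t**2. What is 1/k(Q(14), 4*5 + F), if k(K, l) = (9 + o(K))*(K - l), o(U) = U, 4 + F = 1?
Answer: 1/36695 ≈ 2.7252e-5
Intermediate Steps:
F = -3 (F = -4 + 1 = -3)
k(K, l) = (9 + K)*(K - l)
1/k(Q(14), 4*5 + F) = 1/((14**2)**2 - 9*(4*5 - 3) + 9*14**2 - 1*14**2*(4*5 - 3)) = 1/(196**2 - 9*(20 - 3) + 9*196 - 1*196*(20 - 3)) = 1/(38416 - 9*17 + 1764 - 1*196*17) = 1/(38416 - 153 + 1764 - 3332) = 1/36695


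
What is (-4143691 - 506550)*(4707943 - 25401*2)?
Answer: -21656828020981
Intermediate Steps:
(-4143691 - 506550)*(4707943 - 25401*2) = -4650241*(4707943 - 50802) = -4650241*4657141 = -21656828020981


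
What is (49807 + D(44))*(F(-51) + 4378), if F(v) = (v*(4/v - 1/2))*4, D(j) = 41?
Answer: 224116608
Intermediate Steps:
F(v) = 4*v*(-1/2 + 4/v) (F(v) = (v*(4/v - 1*1/2))*4 = (v*(4/v - 1/2))*4 = (v*(-1/2 + 4/v))*4 = 4*v*(-1/2 + 4/v))
(49807 + D(44))*(F(-51) + 4378) = (49807 + 41)*((16 - 2*(-51)) + 4378) = 49848*((16 + 102) + 4378) = 49848*(118 + 4378) = 49848*4496 = 224116608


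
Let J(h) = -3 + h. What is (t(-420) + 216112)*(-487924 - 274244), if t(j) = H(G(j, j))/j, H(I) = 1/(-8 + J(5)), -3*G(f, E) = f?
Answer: -17294933367437/105 ≈ -1.6471e+11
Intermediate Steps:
G(f, E) = -f/3
H(I) = -⅙ (H(I) = 1/(-8 + (-3 + 5)) = 1/(-8 + 2) = 1/(-6) = -⅙)
t(j) = -1/(6*j)
(t(-420) + 216112)*(-487924 - 274244) = (-⅙/(-420) + 216112)*(-487924 - 274244) = (-⅙*(-1/420) + 216112)*(-762168) = (1/2520 + 216112)*(-762168) = (544602241/2520)*(-762168) = -17294933367437/105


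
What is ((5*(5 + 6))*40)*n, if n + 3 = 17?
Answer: 30800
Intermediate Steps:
n = 14 (n = -3 + 17 = 14)
((5*(5 + 6))*40)*n = ((5*(5 + 6))*40)*14 = ((5*11)*40)*14 = (55*40)*14 = 2200*14 = 30800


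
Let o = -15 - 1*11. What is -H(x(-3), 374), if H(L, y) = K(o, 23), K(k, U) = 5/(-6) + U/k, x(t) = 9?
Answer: 67/39 ≈ 1.7179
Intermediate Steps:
o = -26 (o = -15 - 11 = -26)
K(k, U) = -⅚ + U/k (K(k, U) = 5*(-⅙) + U/k = -⅚ + U/k)
H(L, y) = -67/39 (H(L, y) = -⅚ + 23/(-26) = -⅚ + 23*(-1/26) = -⅚ - 23/26 = -67/39)
-H(x(-3), 374) = -1*(-67/39) = 67/39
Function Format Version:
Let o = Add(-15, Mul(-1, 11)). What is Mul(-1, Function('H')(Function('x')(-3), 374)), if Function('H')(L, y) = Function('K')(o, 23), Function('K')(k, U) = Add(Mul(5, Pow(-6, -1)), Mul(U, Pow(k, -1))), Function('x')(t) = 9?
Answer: Rational(67, 39) ≈ 1.7179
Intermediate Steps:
o = -26 (o = Add(-15, -11) = -26)
Function('K')(k, U) = Add(Rational(-5, 6), Mul(U, Pow(k, -1))) (Function('K')(k, U) = Add(Mul(5, Rational(-1, 6)), Mul(U, Pow(k, -1))) = Add(Rational(-5, 6), Mul(U, Pow(k, -1))))
Function('H')(L, y) = Rational(-67, 39) (Function('H')(L, y) = Add(Rational(-5, 6), Mul(23, Pow(-26, -1))) = Add(Rational(-5, 6), Mul(23, Rational(-1, 26))) = Add(Rational(-5, 6), Rational(-23, 26)) = Rational(-67, 39))
Mul(-1, Function('H')(Function('x')(-3), 374)) = Mul(-1, Rational(-67, 39)) = Rational(67, 39)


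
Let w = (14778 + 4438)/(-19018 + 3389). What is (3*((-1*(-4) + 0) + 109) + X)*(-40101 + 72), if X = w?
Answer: -211313691435/15629 ≈ -1.3521e+7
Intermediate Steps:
w = -19216/15629 (w = 19216/(-15629) = 19216*(-1/15629) = -19216/15629 ≈ -1.2295)
X = -19216/15629 ≈ -1.2295
(3*((-1*(-4) + 0) + 109) + X)*(-40101 + 72) = (3*((-1*(-4) + 0) + 109) - 19216/15629)*(-40101 + 72) = (3*((4 + 0) + 109) - 19216/15629)*(-40029) = (3*(4 + 109) - 19216/15629)*(-40029) = (3*113 - 19216/15629)*(-40029) = (339 - 19216/15629)*(-40029) = (5279015/15629)*(-40029) = -211313691435/15629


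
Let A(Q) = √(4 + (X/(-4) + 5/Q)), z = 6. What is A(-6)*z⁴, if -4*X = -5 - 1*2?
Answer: 108*√393 ≈ 2141.0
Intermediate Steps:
X = 7/4 (X = -(-5 - 1*2)/4 = -(-5 - 2)/4 = -¼*(-7) = 7/4 ≈ 1.7500)
A(Q) = √(57/16 + 5/Q) (A(Q) = √(4 + ((7/4)/(-4) + 5/Q)) = √(4 + ((7/4)*(-¼) + 5/Q)) = √(4 + (-7/16 + 5/Q)) = √(57/16 + 5/Q))
A(-6)*z⁴ = (√(57 + 80/(-6))/4)*6⁴ = (√(57 + 80*(-⅙))/4)*1296 = (√(57 - 40/3)/4)*1296 = (√(131/3)/4)*1296 = ((√393/3)/4)*1296 = (√393/12)*1296 = 108*√393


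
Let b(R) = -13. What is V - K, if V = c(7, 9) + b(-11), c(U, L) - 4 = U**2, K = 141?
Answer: -101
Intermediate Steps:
c(U, L) = 4 + U**2
V = 40 (V = (4 + 7**2) - 13 = (4 + 49) - 13 = 53 - 13 = 40)
V - K = 40 - 1*141 = 40 - 141 = -101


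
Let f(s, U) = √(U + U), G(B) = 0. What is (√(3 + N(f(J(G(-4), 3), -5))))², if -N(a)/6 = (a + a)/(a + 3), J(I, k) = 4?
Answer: -63/19 - 36*I*√10/19 ≈ -3.3158 - 5.9917*I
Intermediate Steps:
f(s, U) = √2*√U (f(s, U) = √(2*U) = √2*√U)
N(a) = -12*a/(3 + a) (N(a) = -6*(a + a)/(a + 3) = -6*2*a/(3 + a) = -12*a/(3 + a))
(√(3 + N(f(J(G(-4), 3), -5))))² = (√(3 - 12*√2*√(-5)/(3 + √2*√(-5))))² = (√(3 - 12*√2*(I*√5)/(3 + √2*(I*√5))))² = (√(3 - 12*I*√10/(3 + I*√10)))² = 3 - 12*I*√10/(3 + I*√10)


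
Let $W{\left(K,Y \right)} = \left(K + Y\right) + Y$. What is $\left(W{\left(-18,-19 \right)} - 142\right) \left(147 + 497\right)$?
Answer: $-127512$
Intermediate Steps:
$W{\left(K,Y \right)} = K + 2 Y$
$\left(W{\left(-18,-19 \right)} - 142\right) \left(147 + 497\right) = \left(\left(-18 + 2 \left(-19\right)\right) - 142\right) \left(147 + 497\right) = \left(\left(-18 - 38\right) - 142\right) 644 = \left(-56 - 142\right) 644 = \left(-198\right) 644 = -127512$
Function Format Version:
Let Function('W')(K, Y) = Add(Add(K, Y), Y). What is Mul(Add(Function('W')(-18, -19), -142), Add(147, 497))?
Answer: -127512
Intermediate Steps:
Function('W')(K, Y) = Add(K, Mul(2, Y))
Mul(Add(Function('W')(-18, -19), -142), Add(147, 497)) = Mul(Add(Add(-18, Mul(2, -19)), -142), Add(147, 497)) = Mul(Add(Add(-18, -38), -142), 644) = Mul(Add(-56, -142), 644) = Mul(-198, 644) = -127512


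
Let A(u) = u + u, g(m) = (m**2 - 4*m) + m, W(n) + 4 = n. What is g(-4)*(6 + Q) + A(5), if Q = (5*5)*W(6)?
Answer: 1578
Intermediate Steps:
W(n) = -4 + n
g(m) = m**2 - 3*m
A(u) = 2*u
Q = 50 (Q = (5*5)*(-4 + 6) = 25*2 = 50)
g(-4)*(6 + Q) + A(5) = (-4*(-3 - 4))*(6 + 50) + 2*5 = -4*(-7)*56 + 10 = 28*56 + 10 = 1568 + 10 = 1578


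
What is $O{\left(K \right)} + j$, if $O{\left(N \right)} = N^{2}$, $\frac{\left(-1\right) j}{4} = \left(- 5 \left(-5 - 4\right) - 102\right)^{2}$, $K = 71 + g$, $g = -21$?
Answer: $-10496$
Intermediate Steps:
$K = 50$ ($K = 71 - 21 = 50$)
$j = -12996$ ($j = - 4 \left(- 5 \left(-5 - 4\right) - 102\right)^{2} = - 4 \left(\left(-5\right) \left(-9\right) - 102\right)^{2} = - 4 \left(45 - 102\right)^{2} = - 4 \left(-57\right)^{2} = \left(-4\right) 3249 = -12996$)
$O{\left(K \right)} + j = 50^{2} - 12996 = 2500 - 12996 = -10496$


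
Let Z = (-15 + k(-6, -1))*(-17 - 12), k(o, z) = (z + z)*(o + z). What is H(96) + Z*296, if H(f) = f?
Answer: 8680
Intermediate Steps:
k(o, z) = 2*z*(o + z) (k(o, z) = (2*z)*(o + z) = 2*z*(o + z))
Z = 29 (Z = (-15 + 2*(-1)*(-6 - 1))*(-17 - 12) = (-15 + 2*(-1)*(-7))*(-29) = (-15 + 14)*(-29) = -1*(-29) = 29)
H(96) + Z*296 = 96 + 29*296 = 96 + 8584 = 8680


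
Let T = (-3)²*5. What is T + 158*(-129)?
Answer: -20337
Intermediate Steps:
T = 45 (T = 9*5 = 45)
T + 158*(-129) = 45 + 158*(-129) = 45 - 20382 = -20337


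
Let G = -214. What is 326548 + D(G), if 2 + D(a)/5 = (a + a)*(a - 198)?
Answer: 1208218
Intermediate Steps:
D(a) = -10 + 10*a*(-198 + a) (D(a) = -10 + 5*((a + a)*(a - 198)) = -10 + 5*((2*a)*(-198 + a)) = -10 + 5*(2*a*(-198 + a)) = -10 + 10*a*(-198 + a))
326548 + D(G) = 326548 + (-10 - 1980*(-214) + 10*(-214)²) = 326548 + (-10 + 423720 + 10*45796) = 326548 + (-10 + 423720 + 457960) = 326548 + 881670 = 1208218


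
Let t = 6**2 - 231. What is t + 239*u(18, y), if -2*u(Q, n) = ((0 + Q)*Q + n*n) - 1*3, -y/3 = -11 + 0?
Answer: -168690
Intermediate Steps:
y = 33 (y = -3*(-11 + 0) = -3*(-11) = 33)
t = -195 (t = 36 - 231 = -195)
u(Q, n) = 3/2 - Q**2/2 - n**2/2 (u(Q, n) = -(((0 + Q)*Q + n*n) - 1*3)/2 = -((Q*Q + n**2) - 3)/2 = -((Q**2 + n**2) - 3)/2 = -(-3 + Q**2 + n**2)/2 = 3/2 - Q**2/2 - n**2/2)
t + 239*u(18, y) = -195 + 239*(3/2 - 1/2*18**2 - 1/2*33**2) = -195 + 239*(3/2 - 1/2*324 - 1/2*1089) = -195 + 239*(3/2 - 162 - 1089/2) = -195 + 239*(-705) = -195 - 168495 = -168690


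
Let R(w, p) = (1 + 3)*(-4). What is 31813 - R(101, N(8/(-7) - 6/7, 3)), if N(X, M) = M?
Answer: 31829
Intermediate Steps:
R(w, p) = -16 (R(w, p) = 4*(-4) = -16)
31813 - R(101, N(8/(-7) - 6/7, 3)) = 31813 - 1*(-16) = 31813 + 16 = 31829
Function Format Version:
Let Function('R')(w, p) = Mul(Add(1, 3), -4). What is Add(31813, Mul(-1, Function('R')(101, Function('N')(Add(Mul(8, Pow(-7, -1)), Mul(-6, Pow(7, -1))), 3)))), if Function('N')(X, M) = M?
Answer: 31829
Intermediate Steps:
Function('R')(w, p) = -16 (Function('R')(w, p) = Mul(4, -4) = -16)
Add(31813, Mul(-1, Function('R')(101, Function('N')(Add(Mul(8, Pow(-7, -1)), Mul(-6, Pow(7, -1))), 3)))) = Add(31813, Mul(-1, -16)) = Add(31813, 16) = 31829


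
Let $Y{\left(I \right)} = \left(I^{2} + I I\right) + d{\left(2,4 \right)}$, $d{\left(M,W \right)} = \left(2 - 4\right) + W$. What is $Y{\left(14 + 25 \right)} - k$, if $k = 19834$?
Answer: $-16790$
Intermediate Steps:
$d{\left(M,W \right)} = -2 + W$
$Y{\left(I \right)} = 2 + 2 I^{2}$ ($Y{\left(I \right)} = \left(I^{2} + I I\right) + \left(-2 + 4\right) = \left(I^{2} + I^{2}\right) + 2 = 2 I^{2} + 2 = 2 + 2 I^{2}$)
$Y{\left(14 + 25 \right)} - k = \left(2 + 2 \left(14 + 25\right)^{2}\right) - 19834 = \left(2 + 2 \cdot 39^{2}\right) - 19834 = \left(2 + 2 \cdot 1521\right) - 19834 = \left(2 + 3042\right) - 19834 = 3044 - 19834 = -16790$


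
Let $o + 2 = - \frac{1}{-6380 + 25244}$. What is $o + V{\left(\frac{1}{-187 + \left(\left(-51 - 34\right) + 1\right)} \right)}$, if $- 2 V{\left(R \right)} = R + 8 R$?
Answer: $- \frac{10139671}{5112144} \approx -1.9834$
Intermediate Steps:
$V{\left(R \right)} = - \frac{9 R}{2}$ ($V{\left(R \right)} = - \frac{R + 8 R}{2} = - \frac{9 R}{2}$)
$o = - \frac{37729}{18864}$ ($o = -2 - \frac{1}{-6380 + 25244} = -2 - \frac{1}{18864} = - \frac{37729}{18864} \approx -2.0001$)
$o + V{\left(\frac{1}{-187 + \left(\left(-51 - 34\right) + 1\right)} \right)} = - \frac{37729}{18864} - \frac{9}{2 \left(-187 + \left(\left(-51 - 34\right) + 1\right)\right)} = - \frac{37729}{18864} - \frac{9}{2 \left(-187 + \left(-85 + 1\right)\right)} = - \frac{37729}{18864} - \frac{9}{2 \left(-187 - 84\right)} = - \frac{37729}{18864} - \frac{9}{2 \left(-271\right)} = - \frac{37729}{18864} - - \frac{9}{542} = - \frac{37729}{18864} + \frac{9}{542} = - \frac{10139671}{5112144}$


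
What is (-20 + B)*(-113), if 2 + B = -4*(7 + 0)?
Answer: 5650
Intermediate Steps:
B = -30 (B = -2 - 4*(7 + 0) = -2 - 4*7 = -2 - 28 = -30)
(-20 + B)*(-113) = (-20 - 30)*(-113) = -50*(-113) = 5650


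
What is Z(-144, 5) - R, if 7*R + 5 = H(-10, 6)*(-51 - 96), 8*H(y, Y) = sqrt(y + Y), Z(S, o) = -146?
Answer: -1017/7 + 21*I/4 ≈ -145.29 + 5.25*I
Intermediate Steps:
H(y, Y) = sqrt(Y + y)/8 (H(y, Y) = sqrt(y + Y)/8 = sqrt(Y + y)/8)
R = -5/7 - 21*I/4 (R = -5/7 + ((sqrt(6 - 10)/8)*(-51 - 96))/7 = -5/7 + ((sqrt(-4)/8)*(-147))/7 = -5/7 + (((2*I)/8)*(-147))/7 = -5/7 + ((I/4)*(-147))/7 = -5/7 + (-147*I/4)/7 = -5/7 - 21*I/4 ≈ -0.71429 - 5.25*I)
Z(-144, 5) - R = -146 - (-5/7 - 21*I/4) = -146 + (5/7 + 21*I/4) = -1017/7 + 21*I/4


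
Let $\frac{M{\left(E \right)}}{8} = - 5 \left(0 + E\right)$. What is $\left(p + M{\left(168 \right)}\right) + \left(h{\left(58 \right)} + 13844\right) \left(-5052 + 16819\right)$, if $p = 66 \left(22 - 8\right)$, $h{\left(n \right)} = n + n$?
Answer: $164261524$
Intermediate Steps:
$h{\left(n \right)} = 2 n$
$p = 924$ ($p = 66 \cdot 14 = 924$)
$M{\left(E \right)} = - 40 E$ ($M{\left(E \right)} = 8 \left(- 5 \left(0 + E\right)\right) = 8 \left(- 5 E\right) = - 40 E$)
$\left(p + M{\left(168 \right)}\right) + \left(h{\left(58 \right)} + 13844\right) \left(-5052 + 16819\right) = \left(924 - 6720\right) + \left(2 \cdot 58 + 13844\right) \left(-5052 + 16819\right) = \left(924 - 6720\right) + \left(116 + 13844\right) 11767 = -5796 + 13960 \cdot 11767 = -5796 + 164267320 = 164261524$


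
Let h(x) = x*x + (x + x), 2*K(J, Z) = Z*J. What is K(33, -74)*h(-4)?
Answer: -9768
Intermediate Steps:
K(J, Z) = J*Z/2 (K(J, Z) = (Z*J)/2 = (J*Z)/2 = J*Z/2)
h(x) = x**2 + 2*x
K(33, -74)*h(-4) = ((1/2)*33*(-74))*(-4*(2 - 4)) = -(-4884)*(-2) = -1221*8 = -9768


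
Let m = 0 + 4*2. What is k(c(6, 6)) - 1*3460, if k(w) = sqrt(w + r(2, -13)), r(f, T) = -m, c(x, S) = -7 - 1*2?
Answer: -3460 + I*sqrt(17) ≈ -3460.0 + 4.1231*I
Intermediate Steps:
c(x, S) = -9 (c(x, S) = -7 - 2 = -9)
m = 8 (m = 0 + 8 = 8)
r(f, T) = -8 (r(f, T) = -1*8 = -8)
k(w) = sqrt(-8 + w) (k(w) = sqrt(w - 8) = sqrt(-8 + w))
k(c(6, 6)) - 1*3460 = sqrt(-8 - 9) - 1*3460 = sqrt(-17) - 3460 = I*sqrt(17) - 3460 = -3460 + I*sqrt(17)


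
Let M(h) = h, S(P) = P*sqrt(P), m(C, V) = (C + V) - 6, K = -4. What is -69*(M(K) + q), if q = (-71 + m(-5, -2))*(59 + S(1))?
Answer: 348036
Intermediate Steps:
m(C, V) = -6 + C + V
S(P) = P**(3/2)
q = -5040 (q = (-71 + (-6 - 5 - 2))*(59 + 1**(3/2)) = (-71 - 13)*(59 + 1) = -84*60 = -5040)
-69*(M(K) + q) = -69*(-4 - 5040) = -69*(-5044) = 348036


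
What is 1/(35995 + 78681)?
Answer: 1/114676 ≈ 8.7202e-6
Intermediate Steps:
1/(35995 + 78681) = 1/114676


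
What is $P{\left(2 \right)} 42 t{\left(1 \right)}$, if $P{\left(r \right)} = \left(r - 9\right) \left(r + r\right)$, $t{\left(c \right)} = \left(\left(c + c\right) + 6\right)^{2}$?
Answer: $-75264$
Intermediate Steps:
$t{\left(c \right)} = \left(6 + 2 c\right)^{2}$ ($t{\left(c \right)} = \left(2 c + 6\right)^{2} = \left(6 + 2 c\right)^{2}$)
$P{\left(r \right)} = 2 r \left(-9 + r\right)$ ($P{\left(r \right)} = \left(-9 + r\right) 2 r = 2 r \left(-9 + r\right)$)
$P{\left(2 \right)} 42 t{\left(1 \right)} = 2 \cdot 2 \left(-9 + 2\right) 42 \cdot 4 \left(3 + 1\right)^{2} = 2 \cdot 2 \left(-7\right) 42 \cdot 4 \cdot 4^{2} = \left(-28\right) 42 \cdot 4 \cdot 16 = \left(-1176\right) 64 = -75264$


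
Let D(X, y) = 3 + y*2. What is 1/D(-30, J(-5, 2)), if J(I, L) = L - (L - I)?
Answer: -⅐ ≈ -0.14286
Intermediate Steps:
J(I, L) = I (J(I, L) = L + (I - L) = I)
D(X, y) = 3 + 2*y
1/D(-30, J(-5, 2)) = 1/(3 + 2*(-5)) = 1/(3 - 10) = 1/(-7) = -⅐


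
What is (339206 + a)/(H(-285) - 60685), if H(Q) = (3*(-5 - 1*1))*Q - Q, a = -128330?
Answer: -105438/27635 ≈ -3.8154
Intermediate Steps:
H(Q) = -19*Q (H(Q) = (3*(-5 - 1))*Q - Q = (3*(-6))*Q - Q = -18*Q - Q = -19*Q)
(339206 + a)/(H(-285) - 60685) = (339206 - 128330)/(-19*(-285) - 60685) = 210876/(5415 - 60685) = 210876/(-55270) = 210876*(-1/55270) = -105438/27635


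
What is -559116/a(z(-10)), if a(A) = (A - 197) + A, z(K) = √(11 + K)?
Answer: 186372/65 ≈ 2867.3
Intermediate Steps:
a(A) = -197 + 2*A (a(A) = (-197 + A) + A = -197 + 2*A)
-559116/a(z(-10)) = -559116/(-197 + 2*√(11 - 10)) = -559116/(-197 + 2*√1) = -559116/(-197 + 2*1) = -559116/(-197 + 2) = -559116/(-195) = -559116*(-1/195) = 186372/65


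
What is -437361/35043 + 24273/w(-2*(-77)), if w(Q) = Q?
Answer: 261081715/1798874 ≈ 145.14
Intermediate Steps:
-437361/35043 + 24273/w(-2*(-77)) = -437361/35043 + 24273/((-2*(-77))) = -437361*1/35043 + 24273/154 = -145787/11681 + 24273*(1/154) = -145787/11681 + 24273/154 = 261081715/1798874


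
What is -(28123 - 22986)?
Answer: -5137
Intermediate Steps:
-(28123 - 22986) = -1*5137 = -5137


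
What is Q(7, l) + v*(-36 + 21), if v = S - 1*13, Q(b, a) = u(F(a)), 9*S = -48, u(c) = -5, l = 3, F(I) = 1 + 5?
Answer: 270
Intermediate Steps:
F(I) = 6
S = -16/3 (S = (1/9)*(-48) = -16/3 ≈ -5.3333)
Q(b, a) = -5
v = -55/3 (v = -16/3 - 1*13 = -16/3 - 13 = -55/3 ≈ -18.333)
Q(7, l) + v*(-36 + 21) = -5 - 55*(-36 + 21)/3 = -5 - 55/3*(-15) = -5 + 275 = 270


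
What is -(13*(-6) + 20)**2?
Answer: -3364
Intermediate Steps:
-(13*(-6) + 20)**2 = -(-78 + 20)**2 = -1*(-58)**2 = -1*3364 = -3364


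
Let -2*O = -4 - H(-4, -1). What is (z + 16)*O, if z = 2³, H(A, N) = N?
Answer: 36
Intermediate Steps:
O = 3/2 (O = -(-4 - 1*(-1))/2 = -(-4 + 1)/2 = -½*(-3) = 3/2 ≈ 1.5000)
z = 8
(z + 16)*O = (8 + 16)*(3/2) = 24*(3/2) = 36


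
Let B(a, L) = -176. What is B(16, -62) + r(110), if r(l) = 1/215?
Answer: -37839/215 ≈ -176.00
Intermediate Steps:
r(l) = 1/215
B(16, -62) + r(110) = -176 + 1/215 = -37839/215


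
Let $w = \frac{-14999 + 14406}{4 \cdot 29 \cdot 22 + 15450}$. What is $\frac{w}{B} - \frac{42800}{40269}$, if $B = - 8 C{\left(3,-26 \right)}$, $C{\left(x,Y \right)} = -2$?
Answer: $- \frac{12351649117}{11598760608} \approx -1.0649$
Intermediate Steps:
$B = 16$ ($B = \left(-8\right) \left(-2\right) = 16$)
$w = - \frac{593}{18002}$ ($w = - \frac{593}{116 \cdot 22 + 15450} = - \frac{593}{2552 + 15450} = - \frac{593}{18002} \approx -0.032941$)
$\frac{w}{B} - \frac{42800}{40269} = - \frac{593}{18002 \cdot 16} - \frac{42800}{40269} = \left(- \frac{593}{18002}\right) \frac{1}{16} - \frac{42800}{40269} = - \frac{593}{288032} - \frac{42800}{40269} = - \frac{12351649117}{11598760608}$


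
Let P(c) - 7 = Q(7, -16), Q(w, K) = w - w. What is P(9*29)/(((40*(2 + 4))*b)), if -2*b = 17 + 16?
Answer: -7/3960 ≈ -0.0017677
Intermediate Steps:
b = -33/2 (b = -(17 + 16)/2 = -1/2*33 = -33/2 ≈ -16.500)
Q(w, K) = 0
P(c) = 7 (P(c) = 7 + 0 = 7)
P(9*29)/(((40*(2 + 4))*b)) = 7/(((40*(2 + 4))*(-33/2))) = 7/(((40*6)*(-33/2))) = 7/((240*(-33/2))) = 7/(-3960) = 7*(-1/3960) = -7/3960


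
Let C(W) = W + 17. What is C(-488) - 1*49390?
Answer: -49861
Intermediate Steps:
C(W) = 17 + W
C(-488) - 1*49390 = (17 - 488) - 1*49390 = -471 - 49390 = -49861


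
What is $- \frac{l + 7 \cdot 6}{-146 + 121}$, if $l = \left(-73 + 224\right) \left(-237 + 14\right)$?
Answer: $- \frac{33631}{25} \approx -1345.2$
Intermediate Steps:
$l = -33673$ ($l = 151 \left(-223\right) = -33673$)
$- \frac{l + 7 \cdot 6}{-146 + 121} = - \frac{-33673 + 7 \cdot 6}{-146 + 121} = - \frac{-33673 + 42}{-25} = - \frac{\left(-33631\right) \left(-1\right)}{25} = \left(-1\right) \frac{33631}{25} = - \frac{33631}{25}$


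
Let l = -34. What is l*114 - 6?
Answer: -3882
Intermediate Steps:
l*114 - 6 = -34*114 - 6 = -3876 - 6 = -3882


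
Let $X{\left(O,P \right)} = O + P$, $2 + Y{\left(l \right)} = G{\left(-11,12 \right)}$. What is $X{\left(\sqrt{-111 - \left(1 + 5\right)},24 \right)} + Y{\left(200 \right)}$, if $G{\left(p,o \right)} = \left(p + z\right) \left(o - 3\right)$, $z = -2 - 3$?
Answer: $-122 + 3 i \sqrt{13} \approx -122.0 + 10.817 i$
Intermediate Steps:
$z = -5$ ($z = -2 - 3 = -5$)
$G{\left(p,o \right)} = \left(-5 + p\right) \left(-3 + o\right)$ ($G{\left(p,o \right)} = \left(p - 5\right) \left(o - 3\right) = \left(-5 + p\right) \left(-3 + o\right)$)
$Y{\left(l \right)} = -146$ ($Y{\left(l \right)} = -2 + \left(15 - 60 - -33 + 12 \left(-11\right)\right) = -2 + \left(15 - 60 + 33 - 132\right) = -2 - 144 = -146$)
$X{\left(\sqrt{-111 - \left(1 + 5\right)},24 \right)} + Y{\left(200 \right)} = \left(\sqrt{-111 - \left(1 + 5\right)} + 24\right) - 146 = \left(\sqrt{-111 - 6} + 24\right) - 146 = \left(\sqrt{-117} + 24\right) - 146 = \left(3 i \sqrt{13} + 24\right) - 146 = \left(24 + 3 i \sqrt{13}\right) - 146 = -122 + 3 i \sqrt{13}$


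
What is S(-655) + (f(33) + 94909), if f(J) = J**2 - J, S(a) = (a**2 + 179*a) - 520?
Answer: 407225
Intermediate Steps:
S(a) = -520 + a**2 + 179*a
S(-655) + (f(33) + 94909) = (-520 + (-655)**2 + 179*(-655)) + (33*(-1 + 33) + 94909) = (-520 + 429025 - 117245) + (33*32 + 94909) = 311260 + (1056 + 94909) = 311260 + 95965 = 407225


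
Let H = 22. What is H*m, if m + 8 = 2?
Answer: -132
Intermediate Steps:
m = -6 (m = -8 + 2 = -6)
H*m = 22*(-6) = -132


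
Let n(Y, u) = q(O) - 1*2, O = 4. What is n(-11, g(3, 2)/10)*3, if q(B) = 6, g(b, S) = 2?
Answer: 12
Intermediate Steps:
n(Y, u) = 4 (n(Y, u) = 6 - 1*2 = 6 - 2 = 4)
n(-11, g(3, 2)/10)*3 = 4*3 = 12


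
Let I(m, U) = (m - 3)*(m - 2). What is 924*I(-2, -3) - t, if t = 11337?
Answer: 7143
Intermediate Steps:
I(m, U) = (-3 + m)*(-2 + m)
924*I(-2, -3) - t = 924*(6 + (-2)² - 5*(-2)) - 1*11337 = 924*(6 + 4 + 10) - 11337 = 924*20 - 11337 = 18480 - 11337 = 7143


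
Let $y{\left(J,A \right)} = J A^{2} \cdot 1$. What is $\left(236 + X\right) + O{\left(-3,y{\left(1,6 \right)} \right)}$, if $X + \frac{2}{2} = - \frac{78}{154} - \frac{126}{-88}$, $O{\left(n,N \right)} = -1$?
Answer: $\frac{72357}{308} \approx 234.93$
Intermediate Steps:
$y{\left(J,A \right)} = J A^{2}$
$X = - \frac{23}{308}$ ($X = -1 - \left(- \frac{63}{44} + \frac{39}{77}\right) = -1 - - \frac{285}{308} = -1 + \left(- \frac{39}{77} + \frac{63}{44}\right) = -1 + \frac{285}{308} = - \frac{23}{308} \approx -0.074675$)
$\left(236 + X\right) + O{\left(-3,y{\left(1,6 \right)} \right)} = \left(236 - \frac{23}{308}\right) - 1 = \frac{72665}{308} - 1 = \frac{72357}{308}$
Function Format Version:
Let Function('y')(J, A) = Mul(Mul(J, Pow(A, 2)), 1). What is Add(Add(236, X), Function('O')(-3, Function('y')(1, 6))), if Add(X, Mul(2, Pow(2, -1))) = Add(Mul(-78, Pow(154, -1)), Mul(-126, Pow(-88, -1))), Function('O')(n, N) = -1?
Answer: Rational(72357, 308) ≈ 234.93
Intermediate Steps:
Function('y')(J, A) = Mul(J, Pow(A, 2))
X = Rational(-23, 308) (X = Add(-1, Add(Mul(-78, Pow(154, -1)), Mul(-126, Pow(-88, -1)))) = Add(-1, Add(Mul(-78, Rational(1, 154)), Mul(-126, Rational(-1, 88)))) = Add(-1, Add(Rational(-39, 77), Rational(63, 44))) = Add(-1, Rational(285, 308)) = Rational(-23, 308) ≈ -0.074675)
Add(Add(236, X), Function('O')(-3, Function('y')(1, 6))) = Add(Add(236, Rational(-23, 308)), -1) = Add(Rational(72665, 308), -1) = Rational(72357, 308)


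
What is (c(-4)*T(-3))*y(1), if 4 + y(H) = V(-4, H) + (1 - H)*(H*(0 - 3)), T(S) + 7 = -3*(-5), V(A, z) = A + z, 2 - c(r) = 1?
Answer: -56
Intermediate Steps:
c(r) = 1 (c(r) = 2 - 1*1 = 2 - 1 = 1)
T(S) = 8 (T(S) = -7 - 3*(-5) = -7 + 15 = 8)
y(H) = -8 + H - 3*H*(1 - H) (y(H) = -4 + ((-4 + H) + (1 - H)*(H*(0 - 3))) = -4 + ((-4 + H) + (1 - H)*(H*(-3))) = -4 + ((-4 + H) + (1 - H)*(-3*H)) = -4 + ((-4 + H) - 3*H*(1 - H)) = -4 + (-4 + H - 3*H*(1 - H)) = -8 + H - 3*H*(1 - H))
(c(-4)*T(-3))*y(1) = (1*8)*(-8 - 2*1 + 3*1²) = 8*(-8 - 2 + 3*1) = 8*(-8 - 2 + 3) = 8*(-7) = -56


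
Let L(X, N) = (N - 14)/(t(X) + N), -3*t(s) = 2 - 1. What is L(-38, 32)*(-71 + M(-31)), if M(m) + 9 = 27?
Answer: -2862/95 ≈ -30.126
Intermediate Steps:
t(s) = -1/3 (t(s) = -(2 - 1)/3 = -1/3*1 = -1/3)
M(m) = 18 (M(m) = -9 + 27 = 18)
L(X, N) = (-14 + N)/(-1/3 + N) (L(X, N) = (N - 14)/(-1/3 + N) = (-14 + N)/(-1/3 + N))
L(-38, 32)*(-71 + M(-31)) = (3*(-14 + 32)/(-1 + 3*32))*(-71 + 18) = (3*18/(-1 + 96))*(-53) = (3*18/95)*(-53) = (3*(1/95)*18)*(-53) = (54/95)*(-53) = -2862/95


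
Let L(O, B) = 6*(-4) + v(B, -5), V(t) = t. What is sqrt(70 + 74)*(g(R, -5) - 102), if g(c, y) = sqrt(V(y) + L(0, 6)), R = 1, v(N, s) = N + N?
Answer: -1224 + 12*I*sqrt(17) ≈ -1224.0 + 49.477*I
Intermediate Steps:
v(N, s) = 2*N
L(O, B) = -24 + 2*B (L(O, B) = 6*(-4) + 2*B = -24 + 2*B)
g(c, y) = sqrt(-12 + y) (g(c, y) = sqrt(y + (-24 + 2*6)) = sqrt(y + (-24 + 12)) = sqrt(y - 12) = sqrt(-12 + y))
sqrt(70 + 74)*(g(R, -5) - 102) = sqrt(70 + 74)*(sqrt(-12 - 5) - 102) = sqrt(144)*(sqrt(-17) - 102) = 12*(I*sqrt(17) - 102) = 12*(-102 + I*sqrt(17)) = -1224 + 12*I*sqrt(17)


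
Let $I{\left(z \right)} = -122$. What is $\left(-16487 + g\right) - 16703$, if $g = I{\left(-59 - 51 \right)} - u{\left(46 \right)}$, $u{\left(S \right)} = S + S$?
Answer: $-33404$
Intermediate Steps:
$u{\left(S \right)} = 2 S$
$g = -214$ ($g = -122 - 2 \cdot 46 = -122 - 92 = -214$)
$\left(-16487 + g\right) - 16703 = \left(-16487 - 214\right) - 16703 = -16701 - 16703 = -33404$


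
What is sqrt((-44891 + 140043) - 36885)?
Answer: sqrt(58267) ≈ 241.39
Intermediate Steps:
sqrt((-44891 + 140043) - 36885) = sqrt(95152 - 36885) = sqrt(58267)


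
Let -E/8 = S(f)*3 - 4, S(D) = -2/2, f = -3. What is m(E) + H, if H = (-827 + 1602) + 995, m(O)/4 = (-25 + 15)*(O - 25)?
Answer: 530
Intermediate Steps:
S(D) = -1 (S(D) = -2*½ = -1)
E = 56 (E = -8*(-1*3 - 4) = -8*(-3 - 4) = -8*(-7) = 56)
m(O) = 1000 - 40*O (m(O) = 4*((-25 + 15)*(O - 25)) = 4*(-10*(-25 + O)) = 4*(250 - 10*O) = 1000 - 40*O)
H = 1770 (H = 775 + 995 = 1770)
m(E) + H = (1000 - 40*56) + 1770 = (1000 - 2240) + 1770 = -1240 + 1770 = 530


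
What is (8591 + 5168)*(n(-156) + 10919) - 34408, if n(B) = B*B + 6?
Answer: 485121691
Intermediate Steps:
n(B) = 6 + B² (n(B) = B² + 6 = 6 + B²)
(8591 + 5168)*(n(-156) + 10919) - 34408 = (8591 + 5168)*((6 + (-156)²) + 10919) - 34408 = 13759*((6 + 24336) + 10919) - 34408 = 13759*(24342 + 10919) - 34408 = 13759*35261 - 34408 = 485156099 - 34408 = 485121691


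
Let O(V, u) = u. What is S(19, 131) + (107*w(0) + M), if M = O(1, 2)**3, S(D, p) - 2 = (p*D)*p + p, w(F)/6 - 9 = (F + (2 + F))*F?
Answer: 331978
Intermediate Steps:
w(F) = 54 + 6*F*(2 + 2*F) (w(F) = 54 + 6*((F + (2 + F))*F) = 54 + 6*((2 + 2*F)*F) = 54 + 6*(F*(2 + 2*F)) = 54 + 6*F*(2 + 2*F))
S(D, p) = 2 + p + D*p**2 (S(D, p) = 2 + ((p*D)*p + p) = 2 + ((D*p)*p + p) = 2 + (D*p**2 + p) = 2 + (p + D*p**2) = 2 + p + D*p**2)
M = 8 (M = 2**3 = 8)
S(19, 131) + (107*w(0) + M) = (2 + 131 + 19*131**2) + (107*(54 + 12*0 + 12*0**2) + 8) = (2 + 131 + 19*17161) + (107*(54 + 0 + 12*0) + 8) = (2 + 131 + 326059) + (107*(54 + 0 + 0) + 8) = 326192 + (107*54 + 8) = 326192 + (5778 + 8) = 326192 + 5786 = 331978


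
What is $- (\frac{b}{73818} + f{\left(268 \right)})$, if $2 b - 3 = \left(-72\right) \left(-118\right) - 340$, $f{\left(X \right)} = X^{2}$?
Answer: $- \frac{10603816223}{147636} \approx -71824.0$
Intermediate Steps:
$b = \frac{8159}{2}$ ($b = \frac{3}{2} + \frac{\left(-72\right) \left(-118\right) - 340}{2} = \frac{3}{2} + \frac{8496 - 340}{2} = \frac{3}{2} + \frac{1}{2} \cdot 8156 = \frac{3}{2} + 4078 = \frac{8159}{2} \approx 4079.5$)
$- (\frac{b}{73818} + f{\left(268 \right)}) = - (\frac{8159}{2 \cdot 73818} + 268^{2}) = - (\frac{8159}{2} \cdot \frac{1}{73818} + 71824) = - (\frac{8159}{147636} + 71824) = \left(-1\right) \frac{10603816223}{147636} = - \frac{10603816223}{147636}$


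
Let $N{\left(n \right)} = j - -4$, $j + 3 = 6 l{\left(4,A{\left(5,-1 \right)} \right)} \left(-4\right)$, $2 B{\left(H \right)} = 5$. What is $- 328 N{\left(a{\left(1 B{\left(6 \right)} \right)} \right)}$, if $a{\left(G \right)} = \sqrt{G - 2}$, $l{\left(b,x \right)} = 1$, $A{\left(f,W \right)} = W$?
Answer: $7544$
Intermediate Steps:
$B{\left(H \right)} = \frac{5}{2}$ ($B{\left(H \right)} = \frac{1}{2} \cdot 5 = \frac{5}{2}$)
$j = -27$ ($j = -3 + 6 \cdot 1 \left(-4\right) = -3 + 6 \left(-4\right) = -3 - 24 = -27$)
$a{\left(G \right)} = \sqrt{-2 + G}$
$N{\left(n \right)} = -23$ ($N{\left(n \right)} = -27 - -4 = -27 + 4 = -23$)
$- 328 N{\left(a{\left(1 B{\left(6 \right)} \right)} \right)} = \left(-328\right) \left(-23\right) = 7544$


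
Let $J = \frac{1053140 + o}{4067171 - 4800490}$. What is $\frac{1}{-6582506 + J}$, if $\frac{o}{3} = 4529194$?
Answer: $- \frac{733319}{4827091358136} \approx -1.5192 \cdot 10^{-7}$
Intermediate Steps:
$o = 13587582$ ($o = 3 \cdot 4529194 = 13587582$)
$J = - \frac{14640722}{733319}$ ($J = \frac{1053140 + 13587582}{4067171 - 4800490} = \frac{14640722}{-733319} = 14640722 \left(- \frac{1}{733319}\right) = - \frac{14640722}{733319} \approx -19.965$)
$\frac{1}{-6582506 + J} = \frac{1}{-6582506 - \frac{14640722}{733319}} = \frac{1}{- \frac{4827091358136}{733319}} = - \frac{733319}{4827091358136}$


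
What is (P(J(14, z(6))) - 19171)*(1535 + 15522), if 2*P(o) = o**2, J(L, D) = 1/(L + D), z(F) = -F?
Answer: -41855950559/128 ≈ -3.2700e+8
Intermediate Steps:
J(L, D) = 1/(D + L)
P(o) = o**2/2
(P(J(14, z(6))) - 19171)*(1535 + 15522) = ((1/(-1*6 + 14))**2/2 - 19171)*(1535 + 15522) = ((1/(-6 + 14))**2/2 - 19171)*17057 = ((1/8)**2/2 - 19171)*17057 = ((1/2)*(1/64) - 19171)*17057 = (1/128 - 19171)*17057 = -2453887/128*17057 = -41855950559/128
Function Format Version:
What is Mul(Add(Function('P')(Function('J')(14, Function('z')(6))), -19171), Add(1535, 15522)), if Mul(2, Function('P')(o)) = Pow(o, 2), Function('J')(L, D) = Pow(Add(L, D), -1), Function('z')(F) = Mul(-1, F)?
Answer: Rational(-41855950559, 128) ≈ -3.2700e+8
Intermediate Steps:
Function('J')(L, D) = Pow(Add(D, L), -1)
Function('P')(o) = Mul(Rational(1, 2), Pow(o, 2))
Mul(Add(Function('P')(Function('J')(14, Function('z')(6))), -19171), Add(1535, 15522)) = Mul(Add(Mul(Rational(1, 2), Pow(Pow(Add(Mul(-1, 6), 14), -1), 2)), -19171), Add(1535, 15522)) = Mul(Add(Mul(Rational(1, 2), Pow(Pow(Add(-6, 14), -1), 2)), -19171), 17057) = Mul(Add(Mul(Rational(1, 2), Pow(Pow(8, -1), 2)), -19171), 17057) = Mul(Add(Mul(Rational(1, 2), Pow(Rational(1, 8), 2)), -19171), 17057) = Mul(Add(Mul(Rational(1, 2), Rational(1, 64)), -19171), 17057) = Mul(Add(Rational(1, 128), -19171), 17057) = Mul(Rational(-2453887, 128), 17057) = Rational(-41855950559, 128)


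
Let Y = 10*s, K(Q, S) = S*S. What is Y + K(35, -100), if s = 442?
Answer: 14420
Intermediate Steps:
K(Q, S) = S²
Y = 4420 (Y = 10*442 = 4420)
Y + K(35, -100) = 4420 + (-100)² = 4420 + 10000 = 14420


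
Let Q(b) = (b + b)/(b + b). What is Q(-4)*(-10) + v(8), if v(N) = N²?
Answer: 54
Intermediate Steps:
Q(b) = 1 (Q(b) = (2*b)/((2*b)) = (2*b)*(1/(2*b)) = 1)
Q(-4)*(-10) + v(8) = 1*(-10) + 8² = -10 + 64 = 54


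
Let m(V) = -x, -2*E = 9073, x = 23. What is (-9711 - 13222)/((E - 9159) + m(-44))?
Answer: 45866/27437 ≈ 1.6717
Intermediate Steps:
E = -9073/2 (E = -½*9073 = -9073/2 ≈ -4536.5)
m(V) = -23 (m(V) = -1*23 = -23)
(-9711 - 13222)/((E - 9159) + m(-44)) = (-9711 - 13222)/((-9073/2 - 9159) - 23) = -22933/(-27391/2 - 23) = -22933/(-27437/2) = -22933*(-2/27437) = 45866/27437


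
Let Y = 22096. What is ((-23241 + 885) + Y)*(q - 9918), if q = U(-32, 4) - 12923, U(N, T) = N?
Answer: 5946980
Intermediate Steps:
q = -12955 (q = -32 - 12923 = -12955)
((-23241 + 885) + Y)*(q - 9918) = ((-23241 + 885) + 22096)*(-12955 - 9918) = (-22356 + 22096)*(-22873) = -260*(-22873) = 5946980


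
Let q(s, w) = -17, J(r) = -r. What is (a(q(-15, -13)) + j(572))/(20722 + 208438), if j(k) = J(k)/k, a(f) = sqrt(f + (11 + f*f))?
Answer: -1/229160 + sqrt(283)/229160 ≈ 6.9046e-5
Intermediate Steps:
a(f) = sqrt(11 + f + f**2) (a(f) = sqrt(f + (11 + f**2)) = sqrt(11 + f + f**2))
j(k) = -1 (j(k) = (-k)/k = -1)
(a(q(-15, -13)) + j(572))/(20722 + 208438) = (sqrt(11 - 17 + (-17)**2) - 1)/(20722 + 208438) = (sqrt(11 - 17 + 289) - 1)/229160 = (sqrt(283) - 1)*(1/229160) = (-1 + sqrt(283))*(1/229160) = -1/229160 + sqrt(283)/229160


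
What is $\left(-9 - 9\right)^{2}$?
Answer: $324$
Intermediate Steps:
$\left(-9 - 9\right)^{2} = \left(-18\right)^{2} = 324$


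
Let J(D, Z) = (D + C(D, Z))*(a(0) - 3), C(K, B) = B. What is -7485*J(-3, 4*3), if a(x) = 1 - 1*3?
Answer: 336825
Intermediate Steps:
a(x) = -2 (a(x) = 1 - 3 = -2)
J(D, Z) = -5*D - 5*Z (J(D, Z) = (D + Z)*(-2 - 3) = (D + Z)*(-5) = -5*D - 5*Z)
-7485*J(-3, 4*3) = -7485*(-5*(-3) - 20*3) = -7485*(15 - 5*12) = -7485*(15 - 60) = -7485*(-45) = 336825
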